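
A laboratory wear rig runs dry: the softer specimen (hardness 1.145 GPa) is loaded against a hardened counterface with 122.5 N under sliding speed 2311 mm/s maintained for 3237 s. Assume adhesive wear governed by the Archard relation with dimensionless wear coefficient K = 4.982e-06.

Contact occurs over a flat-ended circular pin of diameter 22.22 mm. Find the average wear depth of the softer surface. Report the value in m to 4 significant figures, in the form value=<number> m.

Intermediates are shown rounded. The computation maintains full float precision — rounded just once: 4 significant digits.
Sliding speed v = 2311 mm/s = 2.311 m/s. Distance L = v·t = 2.311 m/s × 3237 s = 7481 m.
Hardness H = 1.145 GPa = 1.145e+09 Pa.
Pin diameter d = 22.22 mm = 0.02222 m. Contact area A = π·d²/4 = π·(0.02222 m)²/4 = 3.878e-04 m².
Expressed in SI base units: W = 122.5 N, H = 1.145e+09 Pa, K = 4.982e-06.
Archard relation: V = K·W·L/H = 4.982e-06 · 122.5 · 7481 / 1.145e+09 = 3.987e-09 m³.
Average depth h = V/A = 3.987e-09 / 3.878e-04 = 1.028e-05 m.

value=1.028e-05 m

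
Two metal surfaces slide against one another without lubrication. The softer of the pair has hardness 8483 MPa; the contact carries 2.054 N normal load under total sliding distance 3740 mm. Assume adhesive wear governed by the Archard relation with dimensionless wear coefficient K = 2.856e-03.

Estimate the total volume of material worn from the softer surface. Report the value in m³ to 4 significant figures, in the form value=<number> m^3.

All working math carries full float precision, and the intermediates appear rounded, and a single final rounding to 4 significant figures.
Total distance L = 3740 mm = 3.740 m.
Hardness H = 8483 MPa = 8.483e+09 Pa.
Working in SI base units: W = 2.054 N, H = 8.483e+09 Pa, K = 2.856e-03.
By Archard's law, V = K·W·L/H = 2.856e-03 · 2.054 · 3.740 / 8.483e+09 = 2.586e-12 m³.

value=2.586e-12 m^3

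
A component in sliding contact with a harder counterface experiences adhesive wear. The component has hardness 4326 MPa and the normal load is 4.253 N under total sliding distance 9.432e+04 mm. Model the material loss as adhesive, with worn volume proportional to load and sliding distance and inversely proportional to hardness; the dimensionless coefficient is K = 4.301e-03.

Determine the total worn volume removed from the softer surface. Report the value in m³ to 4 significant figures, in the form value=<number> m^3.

All arithmetic holds full precision. Intermediates are shown rounded — a lone final rounding to four significant figures.
Convert: Distance L = 9.432e+04 mm = 94.32 m.
Convert: Hardness H = 4326 MPa = 4.326e+09 Pa.
In SI base units, W = 4.253 N, H = 4.326e+09 Pa, K = 4.301e-03.
The Archard volume V = K·W·L/H = 4.301e-03 · 4.253 · 94.32 / 4.326e+09 = 3.988e-10 m³.

value=3.988e-10 m^3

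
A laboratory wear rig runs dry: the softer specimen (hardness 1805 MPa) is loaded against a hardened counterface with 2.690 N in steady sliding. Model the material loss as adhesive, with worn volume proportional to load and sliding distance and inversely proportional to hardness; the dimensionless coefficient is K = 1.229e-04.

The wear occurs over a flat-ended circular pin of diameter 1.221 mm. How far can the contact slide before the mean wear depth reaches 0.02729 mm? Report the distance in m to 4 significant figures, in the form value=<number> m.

value=174.5 m

All arithmetic holds full float precision — the intermediates are printed rounded, and rounded just once: four significant figures.
Convert: Hardness H = 1805 MPa = 1.805e+09 Pa.
Convert: Pin diameter d = 1.221 mm = 0.001221 m. Contact area A = π·d²/4 = π·(0.001221 m)²/4 = 1.171e-06 m².
Convert: Depth limit h_lim = 0.02729 mm = 2.729e-05 m.
SI base units throughout: W = 2.690 N, H = 1.805e+09 Pa, K = 1.229e-04.
Limit volume V_lim = h_lim·A = 2.729e-05 · 1.171e-06 = 3.195e-11 m³.
Thus life L = V_lim·H/(K·W) = 3.195e-11 · 1.805e+09 / (1.229e-04 · 2.690) = 174.5 m.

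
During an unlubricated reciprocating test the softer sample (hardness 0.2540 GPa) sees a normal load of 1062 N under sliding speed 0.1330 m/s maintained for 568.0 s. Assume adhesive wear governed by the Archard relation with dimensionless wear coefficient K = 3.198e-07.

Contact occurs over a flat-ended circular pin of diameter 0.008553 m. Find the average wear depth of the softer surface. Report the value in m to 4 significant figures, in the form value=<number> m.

Shown intermediates are rounded; every step carries full float precision — rounded once at the end, at 4 significant figures.
The distance L = v·t = 0.1330 m/s × 568.0 s = 75.54 m.
Hardness H = 0.2540 GPa = 2.540e+08 Pa.
Contact area A = π·d²/4 = π·(0.008553 m)²/4 = 5.745e-05 m².
In SI base units: W = 1062 N, H = 2.540e+08 Pa, K = 3.198e-07.
Worn volume V = K·W·L/H = 3.198e-07 · 1062 · 75.54 / 2.540e+08 = 1.010e-10 m³.
Mean depth h = V/A = 1.010e-10 / 5.745e-05 = 1.758e-06 m.

value=1.758e-06 m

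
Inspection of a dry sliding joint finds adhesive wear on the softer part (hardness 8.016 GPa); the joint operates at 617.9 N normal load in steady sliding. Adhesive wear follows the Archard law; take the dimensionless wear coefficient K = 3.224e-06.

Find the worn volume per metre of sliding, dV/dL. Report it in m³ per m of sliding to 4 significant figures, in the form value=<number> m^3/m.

The computation holds exact precision, and quoted intermediates are rounded. Rounded just once, at 4 significant digits.
Hardness H = 8.016 GPa = 8.016e+09 Pa.
Collected in SI base units: W = 617.9 N, H = 8.016e+09 Pa, K = 3.224e-06.
Sliding wear rate dV/dL = K·W/H (independent of L): 3.224e-06 · 617.9 / 8.016e+09 = 2.485e-13 m³/m.

value=2.485e-13 m^3/m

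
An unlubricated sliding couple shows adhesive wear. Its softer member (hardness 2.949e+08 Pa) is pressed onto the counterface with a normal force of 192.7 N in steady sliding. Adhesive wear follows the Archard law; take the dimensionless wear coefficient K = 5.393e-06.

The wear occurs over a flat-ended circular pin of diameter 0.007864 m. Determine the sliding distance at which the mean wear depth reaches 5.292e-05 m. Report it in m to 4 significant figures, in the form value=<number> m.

value=729.4 m

Each operation carries full precision — quoted intermediates are rounded — rounded once at the end: 4 significant digits.
Contact area A = π·d²/4 = π·(0.007864 m)²/4 = 4.857e-05 m².
Restated in SI base units: W = 192.7 N, H = 2.949e+08 Pa, K = 5.393e-06.
Allowed volume V_lim = h_lim·A = 5.292e-05 · 4.857e-05 = 2.570e-09 m³.
So the life L = V_lim·H/(K·W) = 2.570e-09 · 2.949e+08 / (5.393e-06 · 192.7) = 729.4 m.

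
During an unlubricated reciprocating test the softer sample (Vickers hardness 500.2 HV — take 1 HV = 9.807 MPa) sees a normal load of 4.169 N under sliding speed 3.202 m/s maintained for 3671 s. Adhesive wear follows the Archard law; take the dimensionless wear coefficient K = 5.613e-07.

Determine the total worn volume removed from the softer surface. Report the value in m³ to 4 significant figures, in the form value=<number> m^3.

The intermediates are printed rounded, and all working math holds full float precision; one last rounding, at 4 significant figures.
Sliding distance L = v·t = 3.202 m/s × 3671 s = 1.175e+04 m.
Hardness H = 500.2 HV × 9.807 MPa/HV = 4905 MPa = 4.905e+09 Pa.
Expressed in SI base units: W = 4.169 N, H = 4.905e+09 Pa, K = 5.613e-07.
Apply Archard: V = K·W·L/H = 5.613e-07 · 4.169 · 1.175e+04 / 4.905e+09 = 5.607e-12 m³.

value=5.607e-12 m^3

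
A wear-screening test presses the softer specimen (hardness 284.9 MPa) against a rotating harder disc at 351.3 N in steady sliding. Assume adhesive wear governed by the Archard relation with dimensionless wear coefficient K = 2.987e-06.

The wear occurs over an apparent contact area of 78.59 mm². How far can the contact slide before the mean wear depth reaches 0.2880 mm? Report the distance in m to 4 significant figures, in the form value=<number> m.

value=6145 m

The computation maintains full precision; intermediate values are displayed rounded — one final rounding: four significant digits.
Convert: Hardness H = 284.9 MPa = 2.849e+08 Pa.
Convert: Contact area A = 78.59 mm² = 7.859e-05 m².
Convert: Depth limit h_lim = 0.2880 mm = 2.880e-04 m.
As SI base values: W = 351.3 N, H = 2.849e+08 Pa, K = 2.987e-06.
Limit volume V_lim = h_lim·A = 2.880e-04 · 7.859e-05 = 2.263e-08 m³.
Thus life L = V_lim·H/(K·W) = 2.263e-08 · 2.849e+08 / (2.987e-06 · 351.3) = 6145 m.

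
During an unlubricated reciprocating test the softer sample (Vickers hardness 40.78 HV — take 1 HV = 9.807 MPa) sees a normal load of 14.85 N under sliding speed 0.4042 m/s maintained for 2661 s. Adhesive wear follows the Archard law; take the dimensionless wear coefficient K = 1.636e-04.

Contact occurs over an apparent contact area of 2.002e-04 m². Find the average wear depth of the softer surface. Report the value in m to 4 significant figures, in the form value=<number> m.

value=3.264e-05 m

The computation maintains full precision. Shown intermediates are rounded, and rounded once at the end: 4 significant digits.
Convert: Distance covered L = v·t = 0.4042 m/s × 2661 s = 1076 m.
Convert: Hardness H = 40.78 HV × 9.807 MPa/HV = 399.9 MPa = 3.999e+08 Pa.
Expressed in SI base units: W = 14.85 N, H = 3.999e+08 Pa, K = 1.636e-04.
Archard volume V = K·W·L/H = 1.636e-04 · 14.85 · 1076 / 3.999e+08 = 6.534e-09 m³.
Wear depth h = V/A = 6.534e-09 / 2.002e-04 = 3.264e-05 m.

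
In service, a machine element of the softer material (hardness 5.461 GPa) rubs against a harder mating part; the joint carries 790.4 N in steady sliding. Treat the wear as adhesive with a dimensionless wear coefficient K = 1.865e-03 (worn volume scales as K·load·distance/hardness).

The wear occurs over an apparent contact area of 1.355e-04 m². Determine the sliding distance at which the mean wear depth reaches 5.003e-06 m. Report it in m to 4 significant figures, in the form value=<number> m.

The computation carries exact precision. The intermediates are printed rounded, and one final rounding, at four significant figures.
Convert: Hardness H = 5.461 GPa = 5.461e+09 Pa.
In SI base units: W = 790.4 N, H = 5.461e+09 Pa, K = 1.865e-03.
Wearable volume V_lim = h_lim·A = 5.003e-06 · 1.355e-04 = 6.779e-10 m³.
Life L = V_lim·H/(K·W) = 6.779e-10 · 5.461e+09 / (1.865e-03 · 790.4) = 2.511 m.

value=2.511 m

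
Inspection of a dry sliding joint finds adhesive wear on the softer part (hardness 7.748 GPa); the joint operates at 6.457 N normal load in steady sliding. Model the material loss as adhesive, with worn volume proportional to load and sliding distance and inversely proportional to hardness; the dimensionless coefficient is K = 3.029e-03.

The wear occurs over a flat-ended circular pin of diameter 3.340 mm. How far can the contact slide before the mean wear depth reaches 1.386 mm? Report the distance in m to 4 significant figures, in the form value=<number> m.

value=4811 m

Intermediates are printed rounded — every step runs at full float precision. Rounded just once, at four significant figures.
Convert: Hardness H = 7.748 GPa = 7.748e+09 Pa.
Convert: Pin diameter d = 3.340 mm = 0.003340 m. Contact area A = π·d²/4 = π·(0.003340 m)²/4 = 8.762e-06 m².
Convert: Depth limit h_lim = 1.386 mm = 0.001386 m.
Working in SI base units: W = 6.457 N, H = 7.748e+09 Pa, K = 3.029e-03.
At the depth limit, V_lim = h_lim·A = 0.001386 · 8.762e-06 = 1.214e-08 m³.
Life L = V_lim·H/(K·W) = 1.214e-08 · 7.748e+09 / (3.029e-03 · 6.457) = 4811 m.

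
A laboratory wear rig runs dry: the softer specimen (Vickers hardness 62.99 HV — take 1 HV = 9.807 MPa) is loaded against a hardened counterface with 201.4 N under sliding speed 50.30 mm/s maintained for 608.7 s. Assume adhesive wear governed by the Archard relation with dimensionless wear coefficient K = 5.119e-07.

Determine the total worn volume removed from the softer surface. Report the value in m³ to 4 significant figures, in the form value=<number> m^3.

value=5.110e-12 m^3

The intermediates are shown rounded — each operation holds full precision, and one last rounding to 4 significant figures.
Sliding speed v = 50.30 mm/s = 0.05030 m/s. Sliding distance L = v·t = 0.05030 m/s × 608.7 s = 30.62 m.
Hardness H = 62.99 HV × 9.807 MPa/HV = 617.7 MPa = 6.177e+08 Pa.
Collected in SI base units: W = 201.4 N, H = 6.177e+08 Pa, K = 5.119e-07.
Wear volume V = K·W·L/H = 5.119e-07 · 201.4 · 30.62 / 6.177e+08 = 5.110e-12 m³.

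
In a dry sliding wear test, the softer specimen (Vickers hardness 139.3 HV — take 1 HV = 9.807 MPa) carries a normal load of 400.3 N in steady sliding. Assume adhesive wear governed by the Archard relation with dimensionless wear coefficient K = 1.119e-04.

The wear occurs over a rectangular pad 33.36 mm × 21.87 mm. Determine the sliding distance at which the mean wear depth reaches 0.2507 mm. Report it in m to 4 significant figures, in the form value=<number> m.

Intermediate values appear rounded, and the algebra carries full float precision, and rounded once at the end, at 4 significant figures.
Convert: Hardness H = 139.3 HV × 9.807 MPa/HV = 1366 MPa = 1.366e+09 Pa.
Convert: Pad sides 33.36 mm × 21.87 mm = 0.03336 m × 0.02187 m. Contact area A = 0.03336 m × 0.02187 m = 7.296e-04 m².
Convert: Depth limit h_lim = 0.2507 mm = 2.507e-04 m.
In SI base units: W = 400.3 N, H = 1.366e+09 Pa, K = 1.119e-04.
Permissible volume V_lim = h_lim·A = 2.507e-04 · 7.296e-04 = 1.829e-07 m³.
Inverting, life L = V_lim·H/(K·W) = 1.829e-07 · 1.366e+09 / (1.119e-04 · 400.3) = 5578 m.

value=5578 m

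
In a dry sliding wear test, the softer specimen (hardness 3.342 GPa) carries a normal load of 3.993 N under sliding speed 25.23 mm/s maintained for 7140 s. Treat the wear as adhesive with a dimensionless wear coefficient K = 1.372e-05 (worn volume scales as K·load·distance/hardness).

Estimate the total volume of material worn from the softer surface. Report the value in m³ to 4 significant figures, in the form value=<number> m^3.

Intermediate values are printed rounded — the computation keeps full float precision — one last rounding: 4 significant figures.
Sliding speed v = 25.23 mm/s = 0.02523 m/s. Distance L = v·t = 0.02523 m/s × 7140 s = 180.1 m.
Hardness H = 3.342 GPa = 3.342e+09 Pa.
As SI base values: W = 3.993 N, H = 3.342e+09 Pa, K = 1.372e-05.
Archard relation: V = K·W·L/H = 1.372e-05 · 3.993 · 180.1 / 3.342e+09 = 2.953e-12 m³.

value=2.953e-12 m^3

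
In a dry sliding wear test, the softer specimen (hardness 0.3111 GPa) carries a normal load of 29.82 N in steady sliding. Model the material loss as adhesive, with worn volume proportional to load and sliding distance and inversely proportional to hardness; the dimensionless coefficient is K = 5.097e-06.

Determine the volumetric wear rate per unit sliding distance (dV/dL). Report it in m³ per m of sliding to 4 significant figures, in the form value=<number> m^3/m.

The algebra keeps full precision — the intermediates are shown rounded; one final rounding: four significant digits.
Hardness H = 0.3111 GPa = 3.111e+08 Pa.
Working in SI base units: W = 29.82 N, H = 3.111e+08 Pa, K = 5.097e-06.
Wear rate dV/dL = K·W/H: 5.097e-06 · 29.82 / 3.111e+08 = 4.886e-13 m³/m.

value=4.886e-13 m^3/m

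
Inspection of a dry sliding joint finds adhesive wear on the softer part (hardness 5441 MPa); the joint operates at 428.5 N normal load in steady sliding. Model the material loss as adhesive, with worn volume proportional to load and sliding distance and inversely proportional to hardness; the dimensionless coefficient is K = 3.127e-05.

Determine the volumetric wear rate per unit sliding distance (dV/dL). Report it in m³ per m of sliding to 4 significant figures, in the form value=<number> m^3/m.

The algebra keeps full precision, and intermediates are shown rounded; a lone final rounding to four significant figures.
Hardness H = 5441 MPa = 5.441e+09 Pa.
Collected in SI base units: W = 428.5 N, H = 5.441e+09 Pa, K = 3.127e-05.
The wear rate dV/dL = K·W/H (no L dependence): 3.127e-05 · 428.5 / 5.441e+09 = 2.463e-12 m³/m.

value=2.463e-12 m^3/m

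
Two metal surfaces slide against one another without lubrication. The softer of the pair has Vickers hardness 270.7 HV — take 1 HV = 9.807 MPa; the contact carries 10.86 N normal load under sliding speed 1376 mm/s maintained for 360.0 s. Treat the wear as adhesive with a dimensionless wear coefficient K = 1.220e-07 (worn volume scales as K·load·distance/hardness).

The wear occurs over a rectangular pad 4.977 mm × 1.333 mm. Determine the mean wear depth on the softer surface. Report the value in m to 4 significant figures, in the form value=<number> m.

value=3.726e-08 m

All arithmetic keeps full precision; intermediate values are displayed rounded — one final rounding to four significant figures.
Convert: Sliding speed v = 1376 mm/s = 1.376 m/s. Total distance L = v·t = 1.376 m/s × 360.0 s = 495.4 m.
Convert: Hardness H = 270.7 HV × 9.807 MPa/HV = 2655 MPa = 2.655e+09 Pa.
Convert: Pad sides 4.977 mm × 1.333 mm = 0.004977 m × 0.001333 m. Contact area A = 0.004977 m × 0.001333 m = 6.634e-06 m².
In SI base units, W = 10.86 N, H = 2.655e+09 Pa, K = 1.220e-07.
Wear volume V = K·W·L/H = 1.220e-07 · 10.86 · 495.4 / 2.655e+09 = 2.472e-13 m³.
Depth of wear h = V/A = 2.472e-13 / 6.634e-06 = 3.726e-08 m.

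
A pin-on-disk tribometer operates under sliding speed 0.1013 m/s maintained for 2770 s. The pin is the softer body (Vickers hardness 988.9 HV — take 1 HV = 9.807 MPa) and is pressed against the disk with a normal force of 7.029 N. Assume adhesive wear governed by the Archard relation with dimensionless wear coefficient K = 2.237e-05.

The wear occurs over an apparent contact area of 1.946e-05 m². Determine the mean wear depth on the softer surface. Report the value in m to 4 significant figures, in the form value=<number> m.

value=2.338e-07 m

All arithmetic carries exact precision. Intermediate values are shown rounded; a lone final rounding: 4 significant digits.
Convert: Sliding distance L = v·t = 0.1013 m/s × 2770 s = 280.6 m.
Convert: Hardness H = 988.9 HV × 9.807 MPa/HV = 9698 MPa = 9.698e+09 Pa.
Working in SI base units: W = 7.029 N, H = 9.698e+09 Pa, K = 2.237e-05.
Archard relation: V = K·W·L/H = 2.237e-05 · 7.029 · 280.6 / 9.698e+09 = 4.549e-12 m³.
Mean wear depth h = V/A = 4.549e-12 / 1.946e-05 = 2.338e-07 m.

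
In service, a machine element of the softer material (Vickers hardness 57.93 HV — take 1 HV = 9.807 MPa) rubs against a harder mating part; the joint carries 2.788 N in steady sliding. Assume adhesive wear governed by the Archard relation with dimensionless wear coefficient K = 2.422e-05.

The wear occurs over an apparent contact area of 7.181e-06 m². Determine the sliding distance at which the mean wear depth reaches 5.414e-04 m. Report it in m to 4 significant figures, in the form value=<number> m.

Intermediate values are shown rounded — every step runs at full float precision — rounded just once, at four significant figures.
Hardness H = 57.93 HV × 9.807 MPa/HV = 568.1 MPa = 5.681e+08 Pa.
Collected in SI base units: W = 2.788 N, H = 5.681e+08 Pa, K = 2.422e-05.
Volume at the limit: V_lim = h_lim·A = 5.414e-04 · 7.181e-06 = 3.888e-09 m³.
So the life L = V_lim·H/(K·W) = 3.888e-09 · 5.681e+08 / (2.422e-05 · 2.788) = 3.271e+04 m.

value=3.271e+04 m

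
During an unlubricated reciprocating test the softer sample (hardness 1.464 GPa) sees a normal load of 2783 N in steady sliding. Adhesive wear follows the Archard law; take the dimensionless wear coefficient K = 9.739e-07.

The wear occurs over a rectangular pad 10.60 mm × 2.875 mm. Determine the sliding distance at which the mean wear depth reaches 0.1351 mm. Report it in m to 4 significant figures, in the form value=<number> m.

value=2224 m

Each operation keeps exact precision. Displayed values are rounded; a single final rounding to 4 significant figures.
Convert: Hardness H = 1.464 GPa = 1.464e+09 Pa.
Convert: Pad sides 10.60 mm × 2.875 mm = 0.01060 m × 0.002875 m. Contact area A = 0.01060 m × 0.002875 m = 3.047e-05 m².
Convert: Depth limit h_lim = 0.1351 mm = 1.351e-04 m.
Collected in SI base units: W = 2783 N, H = 1.464e+09 Pa, K = 9.739e-07.
Limit volume V_lim = h_lim·A = 1.351e-04 · 3.047e-05 = 4.117e-09 m³.
Life L = V_lim·H/(K·W) = 4.117e-09 · 1.464e+09 / (9.739e-07 · 2783) = 2224 m.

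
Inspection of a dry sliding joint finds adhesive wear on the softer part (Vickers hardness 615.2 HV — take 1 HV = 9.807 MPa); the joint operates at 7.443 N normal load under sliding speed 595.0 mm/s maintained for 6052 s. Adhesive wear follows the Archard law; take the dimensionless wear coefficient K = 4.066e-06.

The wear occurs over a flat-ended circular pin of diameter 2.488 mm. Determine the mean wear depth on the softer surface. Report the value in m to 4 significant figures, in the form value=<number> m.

Intermediates are printed rounded — the algebra keeps exact precision. Rounded once at the end, at 4 significant figures.
Sliding speed v = 595.0 mm/s = 0.5950 m/s. Sliding distance L = v·t = 0.5950 m/s × 6052 s = 3601 m.
Hardness H = 615.2 HV × 9.807 MPa/HV = 6033 MPa = 6.033e+09 Pa.
Pin diameter d = 2.488 mm = 0.002488 m. Contact area A = π·d²/4 = π·(0.002488 m)²/4 = 4.862e-06 m².
Restated in SI base units: W = 7.443 N, H = 6.033e+09 Pa, K = 4.066e-06.
Volume removed: V = K·W·L/H = 4.066e-06 · 7.443 · 3601 / 6.033e+09 = 1.806e-11 m³.
Mean depth h = V/A = 1.806e-11 / 4.862e-06 = 3.715e-06 m.

value=3.715e-06 m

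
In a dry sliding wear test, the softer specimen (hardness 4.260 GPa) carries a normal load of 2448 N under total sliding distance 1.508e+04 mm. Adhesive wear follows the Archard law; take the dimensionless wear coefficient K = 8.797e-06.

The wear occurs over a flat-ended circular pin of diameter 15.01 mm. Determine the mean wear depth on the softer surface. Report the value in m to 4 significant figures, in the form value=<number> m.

value=4.308e-07 m

Intermediate values appear rounded. The algebra holds full precision. Rounded once at the end to four significant digits.
Distance L = 1.508e+04 mm = 15.08 m.
Hardness H = 4.260 GPa = 4.260e+09 Pa.
Pin diameter d = 15.01 mm = 0.01501 m. Contact area A = π·d²/4 = π·(0.01501 m)²/4 = 1.770e-04 m².
As SI base values: W = 2448 N, H = 4.260e+09 Pa, K = 8.797e-06.
Archard relation: V = K·W·L/H = 8.797e-06 · 2448 · 15.08 / 4.260e+09 = 7.623e-11 m³.
Depth of wear h = V/A = 7.623e-11 / 1.770e-04 = 4.308e-07 m.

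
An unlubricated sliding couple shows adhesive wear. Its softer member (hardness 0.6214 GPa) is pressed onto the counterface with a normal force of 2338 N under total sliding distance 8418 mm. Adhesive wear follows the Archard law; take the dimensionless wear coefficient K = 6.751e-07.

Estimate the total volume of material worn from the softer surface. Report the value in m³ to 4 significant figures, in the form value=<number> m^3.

Intermediate values appear rounded; the algebra runs at full precision, and one final rounding, at 4 significant figures.
Path length L = 8418 mm = 8.418 m.
Hardness H = 0.6214 GPa = 6.214e+08 Pa.
In SI base units, W = 2338 N, H = 6.214e+08 Pa, K = 6.751e-07.
Apply Archard: V = K·W·L/H = 6.751e-07 · 2338 · 8.418 / 6.214e+08 = 2.138e-11 m³.

value=2.138e-11 m^3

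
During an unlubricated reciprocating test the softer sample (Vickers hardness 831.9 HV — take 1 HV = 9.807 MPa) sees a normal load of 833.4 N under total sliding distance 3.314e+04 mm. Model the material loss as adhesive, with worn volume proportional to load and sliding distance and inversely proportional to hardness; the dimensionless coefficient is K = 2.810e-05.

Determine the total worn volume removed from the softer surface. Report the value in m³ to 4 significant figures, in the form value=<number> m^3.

Each operation holds exact precision. Intermediate values are shown rounded. Rounded once at the end: 4 significant figures.
The distance L = 3.314e+04 mm = 33.14 m.
Hardness H = 831.9 HV × 9.807 MPa/HV = 8158 MPa = 8.158e+09 Pa.
Working in SI base units: W = 833.4 N, H = 8.158e+09 Pa, K = 2.810e-05.
Apply Archard: V = K·W·L/H = 2.810e-05 · 833.4 · 33.14 / 8.158e+09 = 9.513e-11 m³.

value=9.513e-11 m^3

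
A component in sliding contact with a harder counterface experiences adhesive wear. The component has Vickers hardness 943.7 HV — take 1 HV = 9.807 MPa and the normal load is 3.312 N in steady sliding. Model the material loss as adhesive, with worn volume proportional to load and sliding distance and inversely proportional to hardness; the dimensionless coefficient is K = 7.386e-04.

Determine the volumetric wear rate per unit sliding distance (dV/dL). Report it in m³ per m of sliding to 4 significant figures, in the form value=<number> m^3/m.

All arithmetic runs at full precision, and intermediate values appear rounded. Rounded just once: 4 significant figures.
Hardness H = 943.7 HV × 9.807 MPa/HV = 9255 MPa = 9.255e+09 Pa.
As SI base values: W = 3.312 N, H = 9.255e+09 Pa, K = 7.386e-04.
Rate of wear dV/dL = K·W/H: 7.386e-04 · 3.312 / 9.255e+09 = 2.643e-13 m³/m.

value=2.643e-13 m^3/m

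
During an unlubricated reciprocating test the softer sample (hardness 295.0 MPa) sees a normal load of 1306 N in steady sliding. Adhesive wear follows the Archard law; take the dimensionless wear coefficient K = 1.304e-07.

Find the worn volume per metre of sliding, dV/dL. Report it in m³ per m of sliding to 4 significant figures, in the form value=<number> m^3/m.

value=5.773e-13 m^3/m

Every step runs at full precision, and intermediate values are displayed rounded. Rounded once at the end to 4 significant figures.
Hardness H = 295.0 MPa = 2.950e+08 Pa.
As SI base values: W = 1306 N, H = 2.950e+08 Pa, K = 1.304e-07.
Rate of wear dV/dL = K·W/H — distance-free: 1.304e-07 · 1306 / 2.950e+08 = 5.773e-13 m³/m.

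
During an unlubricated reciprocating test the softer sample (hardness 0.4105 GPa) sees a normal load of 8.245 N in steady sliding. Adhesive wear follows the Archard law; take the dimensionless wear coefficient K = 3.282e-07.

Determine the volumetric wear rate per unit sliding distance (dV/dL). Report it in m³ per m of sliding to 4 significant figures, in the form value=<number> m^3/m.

value=6.592e-15 m^3/m

The intermediates appear rounded — the algebra holds full precision. Rounded just once: four significant figures.
Convert: Hardness H = 0.4105 GPa = 4.105e+08 Pa.
Working in SI base units: W = 8.245 N, H = 4.105e+08 Pa, K = 3.282e-07.
Wear rate dV/dL = K·W/H (no L dependence): 3.282e-07 · 8.245 / 4.105e+08 = 6.592e-15 m³/m.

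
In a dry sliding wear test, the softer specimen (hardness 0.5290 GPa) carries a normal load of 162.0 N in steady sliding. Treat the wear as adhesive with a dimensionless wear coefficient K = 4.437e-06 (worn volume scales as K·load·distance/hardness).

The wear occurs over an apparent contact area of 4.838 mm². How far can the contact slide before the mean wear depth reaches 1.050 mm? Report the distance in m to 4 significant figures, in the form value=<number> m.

value=3739 m

Intermediates appear rounded; every step maintains full float precision, and a single final rounding to four significant digits.
Hardness H = 0.5290 GPa = 5.290e+08 Pa.
Contact area A = 4.838 mm² = 4.838e-06 m².
Depth limit h_lim = 1.050 mm = 0.001050 m.
SI base units throughout: W = 162.0 N, H = 5.290e+08 Pa, K = 4.437e-06.
Allowed volume V_lim = h_lim·A = 0.001050 · 4.838e-06 = 5.080e-09 m³.
Life L = V_lim·H/(K·W) = 5.080e-09 · 5.290e+08 / (4.437e-06 · 162.0) = 3739 m.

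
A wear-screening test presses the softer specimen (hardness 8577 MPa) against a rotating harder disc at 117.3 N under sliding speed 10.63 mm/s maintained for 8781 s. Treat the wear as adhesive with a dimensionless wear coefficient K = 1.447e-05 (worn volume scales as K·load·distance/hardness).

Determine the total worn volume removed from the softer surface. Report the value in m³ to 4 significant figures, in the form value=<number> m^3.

value=1.847e-11 m^3

The computation holds exact precision, and the intermediates are printed rounded; a single final rounding to 4 significant digits.
Sliding speed v = 10.63 mm/s = 0.01063 m/s. Path length L = v·t = 0.01063 m/s × 8781 s = 93.34 m.
Hardness H = 8577 MPa = 8.577e+09 Pa.
Expressed in SI base units: W = 117.3 N, H = 8.577e+09 Pa, K = 1.447e-05.
Archard volume V = K·W·L/H = 1.447e-05 · 117.3 · 93.34 / 8.577e+09 = 1.847e-11 m³.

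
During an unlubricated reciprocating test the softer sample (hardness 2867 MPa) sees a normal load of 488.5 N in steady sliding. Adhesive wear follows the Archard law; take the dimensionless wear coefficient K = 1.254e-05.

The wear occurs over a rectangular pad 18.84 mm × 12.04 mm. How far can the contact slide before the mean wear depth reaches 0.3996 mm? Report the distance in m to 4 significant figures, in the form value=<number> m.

value=4.242e+04 m

Every step runs at full precision; intermediate values appear rounded, and rounded just once, at four significant figures.
Hardness H = 2867 MPa = 2.867e+09 Pa.
Pad sides 18.84 mm × 12.04 mm = 0.01884 m × 0.01204 m. Contact area A = 0.01884 m × 0.01204 m = 2.268e-04 m².
Depth limit h_lim = 0.3996 mm = 3.996e-04 m.
Restated in SI base units: W = 488.5 N, H = 2.867e+09 Pa, K = 1.254e-05.
At the depth limit, V_lim = h_lim·A = 3.996e-04 · 2.268e-04 = 9.064e-08 m³.
So the life L = V_lim·H/(K·W) = 9.064e-08 · 2.867e+09 / (1.254e-05 · 488.5) = 4.242e+04 m.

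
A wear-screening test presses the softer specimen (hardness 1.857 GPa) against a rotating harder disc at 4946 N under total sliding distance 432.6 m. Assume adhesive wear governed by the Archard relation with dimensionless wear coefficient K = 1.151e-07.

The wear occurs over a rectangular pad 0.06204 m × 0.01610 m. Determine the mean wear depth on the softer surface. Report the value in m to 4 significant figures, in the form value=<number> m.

All working math carries exact precision, and intermediates are shown rounded — one last rounding, at four significant digits.
Hardness H = 1.857 GPa = 1.857e+09 Pa.
Contact area A = 0.06204 m × 0.01610 m = 9.988e-04 m².
As SI base values: W = 4946 N, H = 1.857e+09 Pa, K = 1.151e-07.
Archard relation: V = K·W·L/H = 1.151e-07 · 4946 · 432.6 / 1.857e+09 = 1.326e-10 m³.
Depth h = V/A = 1.326e-10 / 9.988e-04 = 1.328e-07 m.

value=1.328e-07 m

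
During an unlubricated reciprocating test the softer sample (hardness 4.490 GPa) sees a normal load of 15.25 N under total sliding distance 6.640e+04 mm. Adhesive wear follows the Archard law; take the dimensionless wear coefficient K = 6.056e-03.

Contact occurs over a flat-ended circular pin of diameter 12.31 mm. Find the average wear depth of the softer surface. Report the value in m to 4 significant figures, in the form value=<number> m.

value=1.148e-05 m

All working math carries exact precision. The intermediates are shown rounded — rounded once at the end, at four significant digits.
Path length L = 6.640e+04 mm = 66.40 m.
Hardness H = 4.490 GPa = 4.490e+09 Pa.
Pin diameter d = 12.31 mm = 0.01231 m. Contact area A = π·d²/4 = π·(0.01231 m)²/4 = 1.190e-04 m².
Collected in SI base units: W = 15.25 N, H = 4.490e+09 Pa, K = 6.056e-03.
Archard relation: V = K·W·L/H = 6.056e-03 · 15.25 · 66.40 / 4.490e+09 = 1.366e-09 m³.
Mean wear depth h = V/A = 1.366e-09 / 1.190e-04 = 1.148e-05 m.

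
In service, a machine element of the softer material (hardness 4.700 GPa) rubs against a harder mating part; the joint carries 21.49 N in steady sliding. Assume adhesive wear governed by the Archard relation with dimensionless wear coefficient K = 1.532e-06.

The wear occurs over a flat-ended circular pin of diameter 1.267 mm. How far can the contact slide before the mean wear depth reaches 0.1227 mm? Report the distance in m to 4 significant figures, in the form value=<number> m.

Displayed values are rounded; each operation holds full precision, and rounded just once, at 4 significant figures.
Convert: Hardness H = 4.700 GPa = 4.700e+09 Pa.
Convert: Pin diameter d = 1.267 mm = 0.001267 m. Contact area A = π·d²/4 = π·(0.001267 m)²/4 = 1.261e-06 m².
Convert: Depth limit h_lim = 0.1227 mm = 1.227e-04 m.
In SI base units: W = 21.49 N, H = 4.700e+09 Pa, K = 1.532e-06.
Wearable volume V_lim = h_lim·A = 1.227e-04 · 1.261e-06 = 1.547e-10 m³.
Sliding life L = V_lim·H/(K·W) = 1.547e-10 · 4.700e+09 / (1.532e-06 · 21.49) = 2.208e+04 m.

value=2.208e+04 m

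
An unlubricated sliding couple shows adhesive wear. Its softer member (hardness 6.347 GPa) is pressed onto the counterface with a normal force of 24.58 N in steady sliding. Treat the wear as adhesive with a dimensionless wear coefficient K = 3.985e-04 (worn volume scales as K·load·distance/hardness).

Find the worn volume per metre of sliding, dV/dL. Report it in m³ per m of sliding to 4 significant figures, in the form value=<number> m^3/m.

value=1.543e-12 m^3/m

Displayed values are rounded, and each operation maintains full precision — rounded once at the end: 4 significant figures.
Convert: Hardness H = 6.347 GPa = 6.347e+09 Pa.
Working in SI base units: W = 24.58 N, H = 6.347e+09 Pa, K = 3.985e-04.
Sliding wear rate dV/dL = K·W/H, per unit distance: 3.985e-04 · 24.58 / 6.347e+09 = 1.543e-12 m³/m.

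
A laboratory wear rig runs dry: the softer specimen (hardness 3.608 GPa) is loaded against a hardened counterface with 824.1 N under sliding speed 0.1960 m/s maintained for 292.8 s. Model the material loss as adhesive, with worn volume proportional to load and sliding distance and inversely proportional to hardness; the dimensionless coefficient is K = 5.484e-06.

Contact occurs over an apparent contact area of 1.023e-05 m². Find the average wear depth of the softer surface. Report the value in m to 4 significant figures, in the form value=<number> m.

value=7.027e-06 m

Intermediates are printed rounded, and the computation holds full precision, and a single final rounding: four significant figures.
Convert: Total distance L = v·t = 0.1960 m/s × 292.8 s = 57.39 m.
Convert: Hardness H = 3.608 GPa = 3.608e+09 Pa.
Restated in SI base units: W = 824.1 N, H = 3.608e+09 Pa, K = 5.484e-06.
Apply Archard: V = K·W·L/H = 5.484e-06 · 824.1 · 57.39 / 3.608e+09 = 7.188e-11 m³.
Wear depth h = V/A = 7.188e-11 / 1.023e-05 = 7.027e-06 m.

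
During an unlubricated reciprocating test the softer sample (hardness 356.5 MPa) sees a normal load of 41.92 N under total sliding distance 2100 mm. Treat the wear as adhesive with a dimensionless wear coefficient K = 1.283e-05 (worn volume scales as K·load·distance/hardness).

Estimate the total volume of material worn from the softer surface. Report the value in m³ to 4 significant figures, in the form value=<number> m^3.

The intermediates appear rounded, and the computation runs at full float precision, and one final rounding to four significant figures.
Convert: Path length L = 2100 mm = 2.100 m.
Convert: Hardness H = 356.5 MPa = 3.565e+08 Pa.
In SI base units: W = 41.92 N, H = 3.565e+08 Pa, K = 1.283e-05.
Volume removed: V = K·W·L/H = 1.283e-05 · 41.92 · 2.100 / 3.565e+08 = 3.168e-12 m³.

value=3.168e-12 m^3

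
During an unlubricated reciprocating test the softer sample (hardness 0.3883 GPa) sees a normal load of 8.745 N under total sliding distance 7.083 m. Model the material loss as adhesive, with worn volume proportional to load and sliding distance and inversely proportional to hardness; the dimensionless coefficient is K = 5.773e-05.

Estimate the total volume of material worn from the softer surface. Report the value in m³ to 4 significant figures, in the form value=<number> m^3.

The intermediates are displayed rounded; each operation maintains full precision, and a single final rounding: four significant digits.
Hardness H = 0.3883 GPa = 3.883e+08 Pa.
Expressed in SI base units: W = 8.745 N, H = 3.883e+08 Pa, K = 5.773e-05.
Archard volume V = K·W·L/H = 5.773e-05 · 8.745 · 7.083 / 3.883e+08 = 9.209e-12 m³.

value=9.209e-12 m^3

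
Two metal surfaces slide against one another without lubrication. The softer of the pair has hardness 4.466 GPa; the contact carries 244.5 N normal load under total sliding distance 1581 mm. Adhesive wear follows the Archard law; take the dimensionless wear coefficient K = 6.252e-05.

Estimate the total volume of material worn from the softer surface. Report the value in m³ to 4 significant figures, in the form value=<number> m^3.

value=5.411e-12 m^3

All arithmetic keeps exact precision; quoted intermediates are rounded — a single final rounding: four significant figures.
Convert: Path length L = 1581 mm = 1.581 m.
Convert: Hardness H = 4.466 GPa = 4.466e+09 Pa.
Restated in SI base units: W = 244.5 N, H = 4.466e+09 Pa, K = 6.252e-05.
Archard relation: V = K·W·L/H = 6.252e-05 · 244.5 · 1.581 / 4.466e+09 = 5.411e-12 m³.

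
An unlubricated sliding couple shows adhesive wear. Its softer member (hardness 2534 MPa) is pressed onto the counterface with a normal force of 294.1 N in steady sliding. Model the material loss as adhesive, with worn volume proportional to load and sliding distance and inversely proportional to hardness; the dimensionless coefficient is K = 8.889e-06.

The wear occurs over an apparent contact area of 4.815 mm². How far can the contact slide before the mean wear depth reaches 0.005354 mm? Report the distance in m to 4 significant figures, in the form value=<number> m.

The computation maintains full precision, and intermediates appear rounded, and one final rounding: four significant digits.
Convert: Hardness H = 2534 MPa = 2.534e+09 Pa.
Convert: Contact area A = 4.815 mm² = 4.815e-06 m².
Convert: Depth limit h_lim = 0.005354 mm = 5.354e-06 m.
In SI base units: W = 294.1 N, H = 2.534e+09 Pa, K = 8.889e-06.
At the depth limit, V_lim = h_lim·A = 5.354e-06 · 4.815e-06 = 2.578e-11 m³.
Sliding life L = V_lim·H/(K·W) = 2.578e-11 · 2.534e+09 / (8.889e-06 · 294.1) = 24.99 m.

value=24.99 m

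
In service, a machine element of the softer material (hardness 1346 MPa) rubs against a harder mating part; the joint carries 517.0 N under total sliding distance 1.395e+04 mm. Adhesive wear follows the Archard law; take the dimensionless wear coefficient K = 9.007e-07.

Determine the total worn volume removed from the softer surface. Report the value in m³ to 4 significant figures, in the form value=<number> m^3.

value=4.826e-12 m^3

Printed values are rounded. All arithmetic maintains exact precision — rounded once at the end to 4 significant figures.
Convert: Sliding distance L = 1.395e+04 mm = 13.95 m.
Convert: Hardness H = 1346 MPa = 1.346e+09 Pa.
Collected in SI base units: W = 517.0 N, H = 1.346e+09 Pa, K = 9.007e-07.
Archard relation: V = K·W·L/H = 9.007e-07 · 517.0 · 13.95 / 1.346e+09 = 4.826e-12 m³.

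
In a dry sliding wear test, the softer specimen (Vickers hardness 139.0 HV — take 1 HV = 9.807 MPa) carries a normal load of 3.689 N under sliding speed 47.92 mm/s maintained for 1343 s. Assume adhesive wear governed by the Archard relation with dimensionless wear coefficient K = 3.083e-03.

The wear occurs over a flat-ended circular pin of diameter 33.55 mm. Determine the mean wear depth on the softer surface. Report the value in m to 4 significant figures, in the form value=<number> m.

value=6.074e-07 m

Each operation keeps full float precision. Shown intermediates are rounded, and rounded just once to 4 significant digits.
Convert: Sliding speed v = 47.92 mm/s = 0.04792 m/s. Path length L = v·t = 0.04792 m/s × 1343 s = 64.36 m.
Convert: Hardness H = 139.0 HV × 9.807 MPa/HV = 1363 MPa = 1.363e+09 Pa.
Convert: Pin diameter d = 33.55 mm = 0.03355 m. Contact area A = π·d²/4 = π·(0.03355 m)²/4 = 8.840e-04 m².
In SI base units, W = 3.689 N, H = 1.363e+09 Pa, K = 3.083e-03.
By Archard's law, V = K·W·L/H = 3.083e-03 · 3.689 · 64.36 / 1.363e+09 = 5.369e-10 m³.
Average depth h = V/A = 5.369e-10 / 8.840e-04 = 6.074e-07 m.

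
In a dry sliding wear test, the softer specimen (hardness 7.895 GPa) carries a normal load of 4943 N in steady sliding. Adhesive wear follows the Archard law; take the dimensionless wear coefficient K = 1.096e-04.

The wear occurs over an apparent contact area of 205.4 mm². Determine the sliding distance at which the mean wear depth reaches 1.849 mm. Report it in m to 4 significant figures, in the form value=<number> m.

All working math carries exact precision — quoted intermediates are rounded; one final rounding, at 4 significant digits.
Hardness H = 7.895 GPa = 7.895e+09 Pa.
Contact area A = 205.4 mm² = 2.054e-04 m².
Depth limit h_lim = 1.849 mm = 0.001849 m.
Collected in SI base units: W = 4943 N, H = 7.895e+09 Pa, K = 1.096e-04.
Volume at the limit: V_lim = h_lim·A = 0.001849 · 2.054e-04 = 3.798e-07 m³.
Thus life L = V_lim·H/(K·W) = 3.798e-07 · 7.895e+09 / (1.096e-04 · 4943) = 5535 m.

value=5535 m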